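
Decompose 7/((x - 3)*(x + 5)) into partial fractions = -7/(8*(x + 5)) + 7/(8*(x - 3))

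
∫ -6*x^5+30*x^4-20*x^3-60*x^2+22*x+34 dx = -x^6 + 6*x^5 - 5*x^4 - 20*x^3 + 11*x^2 + 34*x + C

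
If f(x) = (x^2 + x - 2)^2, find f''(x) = 12*x^2 + 12*x - 6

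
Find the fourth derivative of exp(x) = exp(x)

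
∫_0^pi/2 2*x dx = pi^2/4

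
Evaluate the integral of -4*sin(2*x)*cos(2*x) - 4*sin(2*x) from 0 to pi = 0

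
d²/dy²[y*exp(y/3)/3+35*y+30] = y*exp(y/3)/27 + 2*exp(y/3)/9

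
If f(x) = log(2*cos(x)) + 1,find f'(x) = -tan(x)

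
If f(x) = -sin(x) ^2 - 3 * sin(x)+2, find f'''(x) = (8*sin(x) + 3)*cos(x)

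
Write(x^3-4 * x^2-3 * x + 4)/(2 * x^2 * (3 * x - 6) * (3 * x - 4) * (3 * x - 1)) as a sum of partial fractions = 7/(9*(3*x - 1)) + 2/(9*(3*x - 4)) - 1/(24*(x - 2)) - 7/(24*x) - 1/(12*x^2)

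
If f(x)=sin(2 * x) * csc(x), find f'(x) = -2*sin(x)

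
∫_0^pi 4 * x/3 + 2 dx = 2*pi + 2*pi^2/3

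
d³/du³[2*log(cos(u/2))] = -sin(u/2)/(2*cos(u/2)^3)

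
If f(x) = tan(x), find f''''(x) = 24*tan(x)^5 + 40*tan(x)^3 + 16*tan(x)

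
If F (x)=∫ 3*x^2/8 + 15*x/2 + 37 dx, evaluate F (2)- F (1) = 393/8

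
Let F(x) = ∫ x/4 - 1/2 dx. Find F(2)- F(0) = -1/2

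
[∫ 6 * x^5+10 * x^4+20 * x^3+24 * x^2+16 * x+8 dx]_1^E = -36 + (2 + 2*E + exp(2) + exp(3))^2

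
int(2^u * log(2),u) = 2^u + C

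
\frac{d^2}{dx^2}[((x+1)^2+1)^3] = 30*x^4 + 120*x^3 + 216*x^2 + 192*x + 72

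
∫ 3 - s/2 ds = -s^2/4 + 3*s + C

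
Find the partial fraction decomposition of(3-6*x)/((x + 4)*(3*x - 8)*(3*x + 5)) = -3/(7*(3*x + 5)) - 3/(20*(3*x - 8)) + 27/(140*(x + 4))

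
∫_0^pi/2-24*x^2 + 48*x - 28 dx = -8 - 2*pi + (2 - pi)^3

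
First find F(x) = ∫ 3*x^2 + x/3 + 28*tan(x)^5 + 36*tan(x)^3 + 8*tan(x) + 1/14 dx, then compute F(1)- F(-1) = 15/7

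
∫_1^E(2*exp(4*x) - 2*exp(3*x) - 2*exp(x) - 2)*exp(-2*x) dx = -(-1 - exp(-1) + E)^2 + (-1 - exp(-E) + exp(E))^2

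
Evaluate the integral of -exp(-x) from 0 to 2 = -1 + exp(-2)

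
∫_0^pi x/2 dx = pi^2/4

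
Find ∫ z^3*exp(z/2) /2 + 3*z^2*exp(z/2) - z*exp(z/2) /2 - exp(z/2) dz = z*(z^2 - 1)*exp(z/2) + C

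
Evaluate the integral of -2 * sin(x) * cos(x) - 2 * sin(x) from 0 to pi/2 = -3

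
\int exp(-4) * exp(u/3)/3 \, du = exp(u/3 - 4) + C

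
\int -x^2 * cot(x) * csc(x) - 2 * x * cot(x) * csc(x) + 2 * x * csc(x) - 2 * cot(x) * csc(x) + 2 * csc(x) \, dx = ((x + 1)^2 + 1)*csc(x) + C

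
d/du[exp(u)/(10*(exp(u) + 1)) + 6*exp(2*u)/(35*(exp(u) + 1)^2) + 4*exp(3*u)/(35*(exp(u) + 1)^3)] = (55*exp(3*u) + 38*exp(2*u) + 7*exp(u))/(70*exp(4*u) + 280*exp(3*u) + 420*exp(2*u) + 280*exp(u) + 70)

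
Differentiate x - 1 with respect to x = 1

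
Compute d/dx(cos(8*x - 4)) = -8*sin(8*x - 4)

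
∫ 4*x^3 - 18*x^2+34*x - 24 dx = x^4 - 6*x^3 + 17*x^2 - 24*x + C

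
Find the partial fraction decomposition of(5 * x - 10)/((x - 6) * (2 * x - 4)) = 5/(2*(x - 6))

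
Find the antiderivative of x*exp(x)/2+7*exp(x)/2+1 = (x + 6)*(exp(x) + 2)/2 + C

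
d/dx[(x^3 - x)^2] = 6*x^5 - 8*x^3 + 2*x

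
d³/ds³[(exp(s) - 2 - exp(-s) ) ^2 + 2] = (8*exp(4*s) - 4*exp(3*s) - 4*exp(s) - 8)*exp(-2*s)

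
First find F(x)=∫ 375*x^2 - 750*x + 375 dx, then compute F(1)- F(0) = 125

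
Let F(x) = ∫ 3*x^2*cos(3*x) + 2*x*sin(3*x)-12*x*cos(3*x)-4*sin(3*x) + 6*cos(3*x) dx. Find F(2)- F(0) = -2*sin(6)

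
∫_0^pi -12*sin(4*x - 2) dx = 0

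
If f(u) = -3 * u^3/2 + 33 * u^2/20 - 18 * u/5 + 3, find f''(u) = 33/10 - 9*u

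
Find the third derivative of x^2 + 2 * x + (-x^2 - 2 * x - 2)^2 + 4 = 24*x + 24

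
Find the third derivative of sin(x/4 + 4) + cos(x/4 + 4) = -sqrt(2)*cos(x/4 + pi/4 + 4)/64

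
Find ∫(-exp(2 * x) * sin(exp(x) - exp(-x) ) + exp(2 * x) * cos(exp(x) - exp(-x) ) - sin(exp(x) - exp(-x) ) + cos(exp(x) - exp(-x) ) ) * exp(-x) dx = sqrt(2)*sin(2*sinh(x) + pi/4) + C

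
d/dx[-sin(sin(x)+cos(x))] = -sqrt(2)*cos(sqrt(2)*sin(x + pi/4))*cos(x + pi/4)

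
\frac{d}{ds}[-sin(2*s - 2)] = -2*cos(2*s - 2)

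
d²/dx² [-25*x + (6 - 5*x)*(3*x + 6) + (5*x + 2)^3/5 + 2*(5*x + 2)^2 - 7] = 150*x + 130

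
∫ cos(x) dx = sin(x) + C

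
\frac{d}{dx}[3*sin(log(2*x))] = 3*cos(log(x) + log(2))/x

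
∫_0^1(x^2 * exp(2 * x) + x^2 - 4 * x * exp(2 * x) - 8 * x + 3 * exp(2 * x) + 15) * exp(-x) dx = -4*exp(-1) + 4*E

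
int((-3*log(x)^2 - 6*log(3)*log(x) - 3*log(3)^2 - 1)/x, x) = -log(3*x)^3 - log(3*x) + C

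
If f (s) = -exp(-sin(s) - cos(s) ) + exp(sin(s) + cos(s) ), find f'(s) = sqrt(2)*(exp(2*sin(s))*exp(2*cos(s)) + 1)*exp(-sqrt(2)*sin(s + pi/4))*cos(s + pi/4)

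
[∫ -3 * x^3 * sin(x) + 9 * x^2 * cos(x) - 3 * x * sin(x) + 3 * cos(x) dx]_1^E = 3*(E + exp(3))*cos(E) - 6*cos(1)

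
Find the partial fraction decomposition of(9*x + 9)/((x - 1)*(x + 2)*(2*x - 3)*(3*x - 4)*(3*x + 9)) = -567/(130*(3*x - 4)) + 40/(21*(2*x - 3)) - 1/(78*(x + 3)) + 1/(70*(x + 2)) + 1/(2*(x - 1))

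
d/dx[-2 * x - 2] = -2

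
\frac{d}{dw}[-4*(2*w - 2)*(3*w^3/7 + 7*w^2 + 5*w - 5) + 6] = -96*w^3/7 - 1104*w^2/7 + 32*w + 80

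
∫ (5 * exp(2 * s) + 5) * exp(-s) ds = 10*sinh(s) + C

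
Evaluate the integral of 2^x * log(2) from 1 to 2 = 2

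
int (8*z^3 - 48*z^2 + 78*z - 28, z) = 2*z^4 - 16*z^3 + 39*z^2 - 28*z + C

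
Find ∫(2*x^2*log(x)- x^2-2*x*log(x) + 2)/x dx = ((x - 1)^2 + 1)*(log(x) - 1) + C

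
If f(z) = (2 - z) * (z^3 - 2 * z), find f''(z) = -12*z^2 + 12*z + 4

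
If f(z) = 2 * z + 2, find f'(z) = 2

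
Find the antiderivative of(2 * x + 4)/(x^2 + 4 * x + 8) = log((x + 2)^2 + 4) + C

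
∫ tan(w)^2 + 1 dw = tan(w) + C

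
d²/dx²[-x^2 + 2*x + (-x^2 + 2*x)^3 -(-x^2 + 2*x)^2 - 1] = -30*x^4 + 120*x^3 - 156*x^2 + 72*x - 10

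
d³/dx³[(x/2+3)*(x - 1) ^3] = 12*x + 9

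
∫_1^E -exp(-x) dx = -exp(-1) + exp(-E)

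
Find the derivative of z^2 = 2*z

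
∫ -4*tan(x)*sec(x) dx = -4*sec(x) + C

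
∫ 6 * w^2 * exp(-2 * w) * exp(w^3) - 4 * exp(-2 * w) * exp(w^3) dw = 2*exp(w*(w^2 - 2)) + C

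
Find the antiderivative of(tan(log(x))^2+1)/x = tan(log(x)) + C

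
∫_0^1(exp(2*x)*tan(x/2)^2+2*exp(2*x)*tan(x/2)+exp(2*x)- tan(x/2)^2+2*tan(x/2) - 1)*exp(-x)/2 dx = (E - exp(-1))*tan(1/2)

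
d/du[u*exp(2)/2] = exp(2)/2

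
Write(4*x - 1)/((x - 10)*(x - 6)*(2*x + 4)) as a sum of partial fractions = -3/(64*(x + 2)) - 23/(64*(x - 6)) + 13/(32*(x - 10))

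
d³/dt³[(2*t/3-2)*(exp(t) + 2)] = 2*t*exp(t)/3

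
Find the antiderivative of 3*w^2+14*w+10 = w^3 + 7*w^2 + 10*w + C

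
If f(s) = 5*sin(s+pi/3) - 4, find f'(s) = 5*cos(s + pi/3)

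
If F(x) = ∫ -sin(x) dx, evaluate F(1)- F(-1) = 0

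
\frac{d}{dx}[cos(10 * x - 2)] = -10*sin(10*x - 2)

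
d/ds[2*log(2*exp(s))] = 2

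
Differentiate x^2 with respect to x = 2*x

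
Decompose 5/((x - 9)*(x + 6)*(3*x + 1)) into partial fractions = -45/(476*(3*x + 1)) + 1/(51*(x + 6)) + 1/(84*(x - 9))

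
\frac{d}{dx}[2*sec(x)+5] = 2*tan(x)*sec(x)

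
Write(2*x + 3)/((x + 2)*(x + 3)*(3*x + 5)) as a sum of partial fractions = -3/(4*(3*x + 5)) - 3/(4*(x + 3)) + 1/(x + 2)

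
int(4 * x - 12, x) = 2*x^2 - 12*x + C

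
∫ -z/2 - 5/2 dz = -z^2/4 - 5*z/2 + C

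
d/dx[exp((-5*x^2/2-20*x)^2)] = 25*x^3*exp(25*x^4/4 + 100*x^3 + 400*x^2) + 300*x^2*exp(25*x^4/4 + 100*x^3 + 400*x^2) + 800*x*exp(25*x^4/4 + 100*x^3 + 400*x^2)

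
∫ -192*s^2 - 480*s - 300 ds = -64*s^3 - 240*s^2 - 300*s + C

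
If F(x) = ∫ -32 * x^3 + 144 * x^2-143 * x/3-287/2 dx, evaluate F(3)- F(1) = 391/3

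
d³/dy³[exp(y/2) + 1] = exp(y/2)/8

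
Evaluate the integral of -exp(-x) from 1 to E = -exp(-1) + exp(-E)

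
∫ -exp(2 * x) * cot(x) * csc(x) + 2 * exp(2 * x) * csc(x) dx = exp(2*x)*csc(x) + C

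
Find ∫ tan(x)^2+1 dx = tan(x) + C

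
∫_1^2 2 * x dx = 3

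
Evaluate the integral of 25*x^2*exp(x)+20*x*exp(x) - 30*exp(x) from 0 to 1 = -5*E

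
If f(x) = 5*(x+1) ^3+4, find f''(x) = 30*x + 30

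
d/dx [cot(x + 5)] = -1/sin(x + 5)^2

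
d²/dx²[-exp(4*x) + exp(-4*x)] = (16 - 16*exp(8*x))*exp(-4*x)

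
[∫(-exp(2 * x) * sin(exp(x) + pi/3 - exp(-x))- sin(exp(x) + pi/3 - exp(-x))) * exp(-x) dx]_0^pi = -1/2 + cos(-exp(-pi) + pi/3 + exp(pi))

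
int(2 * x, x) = x^2 + C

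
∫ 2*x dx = x^2 + C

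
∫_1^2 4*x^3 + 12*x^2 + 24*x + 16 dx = 95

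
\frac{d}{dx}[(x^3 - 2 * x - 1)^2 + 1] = 6*x^5 - 16*x^3 - 6*x^2 + 8*x + 4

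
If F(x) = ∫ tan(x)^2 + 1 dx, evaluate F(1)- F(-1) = 2*tan(1)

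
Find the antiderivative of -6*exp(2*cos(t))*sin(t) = 3*exp(2*cos(t)) + C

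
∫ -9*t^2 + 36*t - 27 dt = -3*t^3 + 18*t^2 - 27*t + C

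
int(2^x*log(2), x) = 2^x + C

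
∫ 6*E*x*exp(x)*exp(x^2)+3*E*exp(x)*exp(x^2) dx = 3*exp(x^2 + x + 1) + C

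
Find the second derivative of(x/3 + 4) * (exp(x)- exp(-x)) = (x*exp(2*x) - x + 14*exp(2*x) - 10)*exp(-x)/3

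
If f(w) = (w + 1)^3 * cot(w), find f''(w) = 2*w^3/tan(w) + 2*w^3/tan(w)^3 - 6*w^2 + 6*w^2/tan(w) - 6*w^2/tan(w)^2 + 6*w^2/tan(w)^3 - 12*w + 12*w/tan(w) - 12*w/tan(w)^2 + 6*w/tan(w)^3 - 6 + 8/tan(w) - 6/tan(w)^2 + 2/tan(w)^3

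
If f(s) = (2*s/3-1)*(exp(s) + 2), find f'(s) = 2*s*exp(s)/3 - exp(s)/3 + 4/3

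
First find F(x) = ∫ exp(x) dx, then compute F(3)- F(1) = -E + exp(3)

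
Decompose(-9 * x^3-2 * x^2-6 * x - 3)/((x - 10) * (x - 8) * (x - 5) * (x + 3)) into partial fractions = -30/(143*(x + 3)) - 151/(15*(x - 5)) + 4787/(66*(x - 8)) - 9263/(130*(x - 10))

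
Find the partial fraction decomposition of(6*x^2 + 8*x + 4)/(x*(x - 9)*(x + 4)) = 17/(13*(x + 4)) + 562/(117*(x - 9)) - 1/(9*x)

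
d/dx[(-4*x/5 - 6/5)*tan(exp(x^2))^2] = -16*x^2*exp(x^2)*sin(exp(x^2))/(5*cos(exp(x^2))^3) - 24*x*exp(x^2)*sin(exp(x^2))/(5*cos(exp(x^2))^3) + 4/5 - 4/(5*cos(exp(x^2))^2)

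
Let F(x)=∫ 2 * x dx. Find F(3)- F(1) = 8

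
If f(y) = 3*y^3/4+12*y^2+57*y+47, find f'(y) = 9*y^2/4 + 24*y + 57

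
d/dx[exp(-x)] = -exp(-x)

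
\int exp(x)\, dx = exp(x) + C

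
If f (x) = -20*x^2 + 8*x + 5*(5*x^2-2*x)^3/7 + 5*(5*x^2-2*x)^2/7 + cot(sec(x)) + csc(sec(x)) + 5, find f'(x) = 3750*x^5/7 - 3750*x^4/7 + 1700*x^3/7 - 60*x^2 - 240*x/7 - tan(x)*cot(sec(x))^2*sec(x) - tan(x)*cot(sec(x))*csc(sec(x))*sec(x) - tan(x)*sec(x) + 8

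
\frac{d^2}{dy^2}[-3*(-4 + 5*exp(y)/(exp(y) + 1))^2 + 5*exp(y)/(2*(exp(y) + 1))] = (55*exp(3*y) - 600*exp(2*y) + 245*exp(y))/(2*exp(4*y) + 8*exp(3*y) + 12*exp(2*y) + 8*exp(y) + 2)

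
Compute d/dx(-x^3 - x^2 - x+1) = -3*x^2 - 2*x - 1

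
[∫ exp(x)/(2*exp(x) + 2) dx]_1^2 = -log(1 + E)/2 + log(1 + exp(2))/2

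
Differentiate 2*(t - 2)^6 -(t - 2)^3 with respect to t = 12*t^5 - 120*t^4 + 480*t^3 - 963*t^2 + 972*t - 396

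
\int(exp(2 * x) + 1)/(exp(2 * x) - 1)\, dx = log(sinh(x)) + C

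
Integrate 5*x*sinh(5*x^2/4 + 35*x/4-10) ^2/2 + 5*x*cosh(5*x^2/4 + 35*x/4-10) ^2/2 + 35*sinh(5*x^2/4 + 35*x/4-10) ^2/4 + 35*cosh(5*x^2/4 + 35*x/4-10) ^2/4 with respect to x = sinh(5*x^2/2 + 35*x/2 - 20)/2 + C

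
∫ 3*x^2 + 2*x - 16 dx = x^3 + x^2 - 16*x + C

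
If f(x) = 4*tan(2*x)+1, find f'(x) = 8/cos(2*x)^2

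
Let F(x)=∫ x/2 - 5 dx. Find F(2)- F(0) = -9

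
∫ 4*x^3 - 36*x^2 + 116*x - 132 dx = x^4 - 12*x^3 + 58*x^2 - 132*x + C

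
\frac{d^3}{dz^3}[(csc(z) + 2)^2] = 4*(1 + 2/sin(z) - 6/sin(z)^2 - 6/sin(z)^3)*cos(z)/sin(z)^2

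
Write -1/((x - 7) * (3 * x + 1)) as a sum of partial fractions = 3/(22*(3*x + 1)) - 1/(22*(x - 7))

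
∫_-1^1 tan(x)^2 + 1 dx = 2*tan(1)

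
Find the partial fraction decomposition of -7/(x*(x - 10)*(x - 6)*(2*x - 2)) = -7/(90*(x - 1)) + 7/(240*(x - 6)) - 7/(720*(x - 10)) + 7/(120*x)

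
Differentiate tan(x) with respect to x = cos(x)^(-2)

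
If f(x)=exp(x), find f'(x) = exp(x)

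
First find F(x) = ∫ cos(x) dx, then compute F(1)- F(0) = sin(1)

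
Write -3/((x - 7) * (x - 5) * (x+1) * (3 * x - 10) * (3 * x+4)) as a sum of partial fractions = -81/(6650*(3*x + 4)) - 81/(10010*(3*x - 10)) + 1/(208*(x + 1)) + 1/(380*(x - 5)) - 3/(4400*(x - 7))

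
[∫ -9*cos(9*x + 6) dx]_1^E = sin(15) - sin(6 + 9*E)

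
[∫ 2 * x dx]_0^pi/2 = pi^2/4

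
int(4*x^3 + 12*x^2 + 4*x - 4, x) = x^4 + 4*x^3 + 2*x^2 - 4*x + C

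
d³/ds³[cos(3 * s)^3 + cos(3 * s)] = -729*sin(3*s)^3 + 594*sin(3*s)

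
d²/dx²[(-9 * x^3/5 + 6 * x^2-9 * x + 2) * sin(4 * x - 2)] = 144*x^3*sin(4*x - 2)/5 - 96*x^2*sin(4*x - 2) - 216*x^2*cos(4*x - 2)/5 + 666*x*sin(4*x - 2)/5 + 96*x*cos(4*x - 2) - 20*sin(4*x - 2) - 72*cos(4*x - 2)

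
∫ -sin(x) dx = cos(x) + C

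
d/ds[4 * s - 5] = 4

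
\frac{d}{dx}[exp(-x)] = -exp(-x)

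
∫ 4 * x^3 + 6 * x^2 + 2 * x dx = x^4 + 2*x^3 + x^2 + C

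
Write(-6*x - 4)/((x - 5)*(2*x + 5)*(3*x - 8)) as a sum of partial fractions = 180/(217*(3*x - 8)) + 44/(465*(2*x + 5)) - 34/(105*(x - 5))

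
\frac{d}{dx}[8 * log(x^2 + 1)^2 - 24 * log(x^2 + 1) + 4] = (32*x*log(x^2 + 1) - 48*x)/(x^2 + 1)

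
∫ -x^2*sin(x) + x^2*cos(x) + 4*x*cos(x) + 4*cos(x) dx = sqrt(2)*(x^2 + 2*x + 2)*sin(x + pi/4) + C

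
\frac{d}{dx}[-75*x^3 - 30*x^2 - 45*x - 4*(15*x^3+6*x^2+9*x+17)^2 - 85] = -5400*x^5 - 3600*x^4 - 4896*x^3 - 7641*x^2 - 2340*x - 1269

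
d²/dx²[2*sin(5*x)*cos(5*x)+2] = -100*sin(10*x)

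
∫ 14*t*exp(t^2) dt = 7*exp(t^2) + C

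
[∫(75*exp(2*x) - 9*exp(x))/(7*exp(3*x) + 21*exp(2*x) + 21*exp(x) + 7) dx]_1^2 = -6*exp(2)/(1 + E)^2 - 9*exp(2)/(7*(1 + exp(2))) + 9*E/(7*(1 + E)) + 6*exp(4)/(1 + exp(2))^2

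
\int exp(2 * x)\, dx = exp(2*x)/2 + C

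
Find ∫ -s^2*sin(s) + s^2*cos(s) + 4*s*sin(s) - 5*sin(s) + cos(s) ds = sqrt(2)*((s - 1)^2 + 2)*sin(s + pi/4) + C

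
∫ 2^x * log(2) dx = 2^x + C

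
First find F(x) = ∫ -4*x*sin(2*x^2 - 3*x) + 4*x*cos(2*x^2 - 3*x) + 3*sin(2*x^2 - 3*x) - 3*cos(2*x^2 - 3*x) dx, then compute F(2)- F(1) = -cos(1) + cos(2) + sin(1) + sin(2)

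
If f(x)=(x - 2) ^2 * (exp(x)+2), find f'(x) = x^2*exp(x) - 2*x*exp(x) + 4*x - 8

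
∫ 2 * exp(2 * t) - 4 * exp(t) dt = (exp(t) - 2)^2 + C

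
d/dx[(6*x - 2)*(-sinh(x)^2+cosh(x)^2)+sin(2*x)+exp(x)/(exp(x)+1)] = (2*exp(2*x)*cos(2*x) + 6*exp(2*x) + 4*exp(x)*cos(2*x) + 13*exp(x) + 2*cos(2*x) + 6)/(exp(2*x) + 2*exp(x) + 1)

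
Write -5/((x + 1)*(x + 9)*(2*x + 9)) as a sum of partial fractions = 20/(63*(2*x + 9)) - 5/(72*(x + 9)) - 5/(56*(x + 1))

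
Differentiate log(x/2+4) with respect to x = 1/(x + 8)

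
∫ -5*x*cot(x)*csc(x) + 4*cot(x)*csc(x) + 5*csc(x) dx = (5*x - 4)*csc(x) + C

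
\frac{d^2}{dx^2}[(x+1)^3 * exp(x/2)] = x^3*exp(x/2)/4 + 15*x^2*exp(x/2)/4 + 51*x*exp(x/2)/4 + 37*exp(x/2)/4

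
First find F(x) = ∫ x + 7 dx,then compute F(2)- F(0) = 16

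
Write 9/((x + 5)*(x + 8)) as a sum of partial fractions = -3/(x + 8) + 3/(x + 5)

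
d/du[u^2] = 2*u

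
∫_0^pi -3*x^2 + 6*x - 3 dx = (1 - pi)^3 - 1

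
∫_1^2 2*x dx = 3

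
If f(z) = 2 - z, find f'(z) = -1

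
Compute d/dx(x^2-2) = 2*x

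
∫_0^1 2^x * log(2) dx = 1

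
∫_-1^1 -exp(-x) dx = -E + exp(-1)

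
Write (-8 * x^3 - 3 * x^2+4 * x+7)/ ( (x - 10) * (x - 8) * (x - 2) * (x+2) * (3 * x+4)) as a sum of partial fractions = -177/(2720*(3*x + 4)) + 17/(320*(x + 2)) - 61/(1920*(x - 2)) + 607/(480*(x - 8)) - 2751/(2176*(x - 10))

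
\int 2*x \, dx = x^2 + C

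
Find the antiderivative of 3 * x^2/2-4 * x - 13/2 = x^3/2 - 2*x^2 - 13*x/2 + C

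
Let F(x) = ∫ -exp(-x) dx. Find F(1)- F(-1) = -E + exp(-1)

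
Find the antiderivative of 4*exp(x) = 4*exp(x) + C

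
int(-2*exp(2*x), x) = -exp(2*x) + C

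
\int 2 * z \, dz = z^2 + C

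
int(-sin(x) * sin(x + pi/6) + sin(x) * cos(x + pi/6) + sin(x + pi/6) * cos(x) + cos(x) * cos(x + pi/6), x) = (sin(x) + cos(x))*sin(x + pi/6) + C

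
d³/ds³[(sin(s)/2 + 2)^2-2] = -2*(sin(s) + 1)*cos(s)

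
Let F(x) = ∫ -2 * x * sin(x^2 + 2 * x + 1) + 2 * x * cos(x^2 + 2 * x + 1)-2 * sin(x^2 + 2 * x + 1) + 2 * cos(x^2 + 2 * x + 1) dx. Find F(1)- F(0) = -sin(1) + sin(4) + cos(4) - cos(1)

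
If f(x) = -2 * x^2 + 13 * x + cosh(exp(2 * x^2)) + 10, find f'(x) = 4*x*exp(2*x^2)*sinh(exp(2*x^2)) - 4*x + 13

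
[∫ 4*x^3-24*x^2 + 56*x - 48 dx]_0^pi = -36 + ((-2 + pi)^2 + 2)^2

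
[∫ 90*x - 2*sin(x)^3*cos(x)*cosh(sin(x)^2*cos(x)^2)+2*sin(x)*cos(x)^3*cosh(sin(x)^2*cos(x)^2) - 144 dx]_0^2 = -108 + sinh(1/8 - cos(8)/8)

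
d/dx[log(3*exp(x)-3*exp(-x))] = (exp(2*x) + 1)/(exp(2*x) - 1)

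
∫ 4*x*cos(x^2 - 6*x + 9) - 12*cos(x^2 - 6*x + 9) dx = 2*sin((x - 3)^2) + C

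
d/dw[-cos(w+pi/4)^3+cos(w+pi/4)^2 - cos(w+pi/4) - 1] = 7*sin(w + pi/4)/4 - cos(2*w) + 3*cos(3*w + pi/4)/4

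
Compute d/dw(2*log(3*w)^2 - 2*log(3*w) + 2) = (4*log(w) - 2 + 4*log(3))/w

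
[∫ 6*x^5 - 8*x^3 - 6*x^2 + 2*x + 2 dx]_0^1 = 0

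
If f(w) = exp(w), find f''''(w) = exp(w)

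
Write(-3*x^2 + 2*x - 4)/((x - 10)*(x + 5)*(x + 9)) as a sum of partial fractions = -265/(76*(x + 9)) + 89/(60*(x + 5)) - 284/(285*(x - 10))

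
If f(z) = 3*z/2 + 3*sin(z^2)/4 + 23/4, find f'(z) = 3*z*cos(z^2)/2 + 3/2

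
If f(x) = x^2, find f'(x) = 2*x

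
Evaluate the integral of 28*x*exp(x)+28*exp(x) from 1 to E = -28*E + 28*exp(1 + E)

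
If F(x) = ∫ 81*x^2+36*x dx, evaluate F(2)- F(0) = 288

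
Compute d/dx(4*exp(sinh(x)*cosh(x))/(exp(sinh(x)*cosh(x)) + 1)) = 4*exp(sinh(2*x)/2)*cosh(2*x)/(exp(sinh(2*x)/2) + 1)^2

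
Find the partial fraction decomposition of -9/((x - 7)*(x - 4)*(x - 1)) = -1/(2*(x - 1)) + 1/(x - 4) - 1/(2*(x - 7))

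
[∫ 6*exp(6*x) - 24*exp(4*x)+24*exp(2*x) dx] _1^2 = -(-2 + exp(2))^3 + (-2 + exp(4))^3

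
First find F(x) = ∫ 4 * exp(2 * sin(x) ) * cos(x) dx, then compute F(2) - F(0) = -2 + 2*exp(2*sin(2))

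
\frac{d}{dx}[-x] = -1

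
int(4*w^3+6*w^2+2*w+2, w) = w^4 + 2*w^3 + w^2 + 2*w + C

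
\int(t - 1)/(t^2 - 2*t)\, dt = log(t*(t - 2))/2 + C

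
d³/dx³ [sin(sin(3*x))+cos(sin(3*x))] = 27*sqrt(2)*(3*sin(3*x)*sin(sin(3*x) + pi/4) - cos(3*x)^2*cos(sin(3*x) + pi/4) - cos(sin(3*x) + pi/4))*cos(3*x)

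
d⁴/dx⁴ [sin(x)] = sin(x)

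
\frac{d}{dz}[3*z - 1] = 3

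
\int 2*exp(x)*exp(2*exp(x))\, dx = exp(2*exp(x)) + C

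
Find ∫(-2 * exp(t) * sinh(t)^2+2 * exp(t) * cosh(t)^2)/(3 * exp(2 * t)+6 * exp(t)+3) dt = (17*exp(t) + 15)/(3*(exp(t) + 1)) + C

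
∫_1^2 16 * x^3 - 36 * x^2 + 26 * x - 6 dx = 9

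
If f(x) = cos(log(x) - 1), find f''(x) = -sqrt(2)*cos(log(x) - 1 + pi/4)/x^2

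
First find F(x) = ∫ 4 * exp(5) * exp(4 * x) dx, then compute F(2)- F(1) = -exp(9) + exp(13)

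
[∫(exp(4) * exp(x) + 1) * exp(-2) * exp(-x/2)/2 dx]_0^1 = -exp(2) - exp(-5/2) + exp(-2) + exp(5/2)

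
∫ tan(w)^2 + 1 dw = tan(w) + C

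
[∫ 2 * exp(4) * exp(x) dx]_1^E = -2*exp(5) + 2*exp(E + 4)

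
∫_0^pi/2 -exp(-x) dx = -1 + exp(-pi/2)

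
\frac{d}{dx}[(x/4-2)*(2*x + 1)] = x - 15/4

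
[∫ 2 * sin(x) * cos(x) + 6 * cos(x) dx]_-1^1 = 12*sin(1)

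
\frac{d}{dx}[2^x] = 2^x*log(2)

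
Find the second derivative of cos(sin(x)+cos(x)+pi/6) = 2*sin(x)*cos(x)*cos(sqrt(2)*sin(x + pi/4) + pi/6) + sqrt(2)*sin(x + pi/4)*sin(sqrt(2)*sin(x + pi/4) + pi/6) - cos(sqrt(2)*sin(x + pi/4) + pi/6)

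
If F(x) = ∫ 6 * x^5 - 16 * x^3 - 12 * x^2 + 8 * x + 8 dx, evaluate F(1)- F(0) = 5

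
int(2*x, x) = x^2 + C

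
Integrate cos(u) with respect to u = sin(u) + C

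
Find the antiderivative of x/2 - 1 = x^2/4 - x + C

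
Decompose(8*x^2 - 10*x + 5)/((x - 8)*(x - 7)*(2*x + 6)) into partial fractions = 107/(220*(x + 3)) - 327/(20*(x - 7)) + 437/(22*(x - 8))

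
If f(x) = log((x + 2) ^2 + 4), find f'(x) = (2*x + 4)/(x^2 + 4*x + 8)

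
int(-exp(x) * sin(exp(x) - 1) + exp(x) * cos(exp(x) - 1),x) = sqrt(2)*cos(-exp(x) + pi/4 + 1) + C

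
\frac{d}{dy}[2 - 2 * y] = -2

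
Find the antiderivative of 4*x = 2*x^2 + C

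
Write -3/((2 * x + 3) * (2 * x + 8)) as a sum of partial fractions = -3/(5*(2*x + 3)) + 3/(10*(x + 4))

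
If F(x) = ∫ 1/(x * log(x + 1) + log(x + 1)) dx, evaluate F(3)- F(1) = log(2)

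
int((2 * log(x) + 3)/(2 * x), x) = (log(x) + 3)*log(x)/2 + C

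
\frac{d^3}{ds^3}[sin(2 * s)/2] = -4*cos(2*s)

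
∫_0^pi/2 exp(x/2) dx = -2 + 2*exp(pi/4)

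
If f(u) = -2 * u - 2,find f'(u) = -2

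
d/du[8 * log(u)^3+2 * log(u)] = (24*log(u)^2 + 2)/u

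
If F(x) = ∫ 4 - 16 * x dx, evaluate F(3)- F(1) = -56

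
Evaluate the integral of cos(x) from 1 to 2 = -sin(1) + sin(2)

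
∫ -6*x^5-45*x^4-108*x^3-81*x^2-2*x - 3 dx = -x^6 - 9*x^5 - 27*x^4 - 27*x^3 - x^2 - 3*x + C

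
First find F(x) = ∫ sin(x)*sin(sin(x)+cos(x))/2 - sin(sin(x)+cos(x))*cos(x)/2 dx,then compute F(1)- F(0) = -cos(1)/2 + cos(cos(1) + sin(1))/2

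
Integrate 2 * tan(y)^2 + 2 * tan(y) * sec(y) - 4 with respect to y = -6*y + 2*tan(y) + 2/cos(y) + C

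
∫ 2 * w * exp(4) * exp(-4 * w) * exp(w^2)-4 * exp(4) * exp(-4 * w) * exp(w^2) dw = exp((w - 2)^2) + C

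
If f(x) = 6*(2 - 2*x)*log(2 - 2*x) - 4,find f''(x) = -12/(x - 1)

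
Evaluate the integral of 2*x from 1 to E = -1 + exp(2)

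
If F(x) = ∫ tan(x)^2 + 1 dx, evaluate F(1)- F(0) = tan(1)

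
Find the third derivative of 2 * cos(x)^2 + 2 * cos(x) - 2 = 2*(8*cos(x) + 1)*sin(x)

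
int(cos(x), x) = sin(x) + C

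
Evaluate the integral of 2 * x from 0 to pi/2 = pi^2/4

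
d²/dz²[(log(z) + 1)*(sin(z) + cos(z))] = sqrt(2)*(-z^2*log(z)*sin(z + pi/4) - z^2*sin(z + pi/4) + 2*z*cos(z + pi/4) - sin(z + pi/4))/z^2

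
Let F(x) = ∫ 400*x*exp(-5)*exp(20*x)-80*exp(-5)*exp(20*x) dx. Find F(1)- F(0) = 5*exp(-5) + 15*exp(15)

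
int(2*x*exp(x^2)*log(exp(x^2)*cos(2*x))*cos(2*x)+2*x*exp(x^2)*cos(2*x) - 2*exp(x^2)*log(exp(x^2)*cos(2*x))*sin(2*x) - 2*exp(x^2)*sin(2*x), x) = (x^2 + log(cos(2*x)))*exp(x^2)*cos(2*x) + C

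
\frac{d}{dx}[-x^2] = -2*x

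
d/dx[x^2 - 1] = 2*x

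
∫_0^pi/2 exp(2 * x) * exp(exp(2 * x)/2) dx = -exp(1/2) + exp(exp(pi)/2)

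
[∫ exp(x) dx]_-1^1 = E - exp(-1)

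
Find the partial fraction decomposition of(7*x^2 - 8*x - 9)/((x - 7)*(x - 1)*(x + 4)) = 27/(11*(x + 4)) + 1/(3*(x - 1)) + 139/(33*(x - 7))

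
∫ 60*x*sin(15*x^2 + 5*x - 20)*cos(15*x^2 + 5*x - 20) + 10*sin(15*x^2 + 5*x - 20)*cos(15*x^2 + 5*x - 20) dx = sin(5*(x - 1)*(3*x + 4))^2 + C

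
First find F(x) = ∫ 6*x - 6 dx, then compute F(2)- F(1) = 3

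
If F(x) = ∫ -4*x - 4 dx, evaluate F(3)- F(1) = -24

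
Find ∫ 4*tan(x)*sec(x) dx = 4*sec(x) + C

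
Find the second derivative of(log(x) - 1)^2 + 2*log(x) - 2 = (2 - 2*log(x))/x^2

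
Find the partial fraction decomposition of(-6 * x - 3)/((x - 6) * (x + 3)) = -5/(3*(x + 3)) - 13/(3*(x - 6))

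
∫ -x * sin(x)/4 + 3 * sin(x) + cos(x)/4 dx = (x/4 - 3)*cos(x) + C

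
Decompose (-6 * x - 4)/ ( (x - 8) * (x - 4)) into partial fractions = 7/(x - 4) - 13/(x - 8)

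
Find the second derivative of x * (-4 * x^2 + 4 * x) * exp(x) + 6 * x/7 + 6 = -4*x^3*exp(x) - 20*x^2*exp(x) - 8*x*exp(x) + 8*exp(x)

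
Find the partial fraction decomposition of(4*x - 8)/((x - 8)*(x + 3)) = 20/(11*(x + 3)) + 24/(11*(x - 8))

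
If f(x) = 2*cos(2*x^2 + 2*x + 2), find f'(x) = -4*(2*x + 1)*sin(2*(x^2 + x + 1))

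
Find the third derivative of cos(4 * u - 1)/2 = 32*sin(4*u - 1)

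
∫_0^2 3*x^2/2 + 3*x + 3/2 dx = 13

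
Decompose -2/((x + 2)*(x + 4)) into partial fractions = 1/(x + 4) - 1/(x + 2)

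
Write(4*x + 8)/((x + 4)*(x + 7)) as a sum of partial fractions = 20/(3*(x + 7)) - 8/(3*(x + 4))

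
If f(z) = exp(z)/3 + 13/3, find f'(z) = exp(z)/3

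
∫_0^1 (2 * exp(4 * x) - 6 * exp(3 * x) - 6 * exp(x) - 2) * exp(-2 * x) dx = -9 + (-3 - exp(-1) + E)^2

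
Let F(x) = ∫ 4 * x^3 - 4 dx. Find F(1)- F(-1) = -8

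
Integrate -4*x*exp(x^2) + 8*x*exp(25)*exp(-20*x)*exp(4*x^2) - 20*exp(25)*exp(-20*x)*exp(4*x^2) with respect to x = -2*exp(x^2) + exp((2*x - 5)^2) + C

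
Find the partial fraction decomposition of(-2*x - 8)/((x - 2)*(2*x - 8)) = 3/(x - 2) - 4/(x - 4)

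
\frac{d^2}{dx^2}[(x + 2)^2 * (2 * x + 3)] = 12*x + 22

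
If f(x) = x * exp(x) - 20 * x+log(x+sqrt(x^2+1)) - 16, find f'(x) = (x^3*exp(x) + x^2*sqrt(x^2 + 1)*exp(x) + x^2*exp(x) - 20*x^2 + x*sqrt(x^2 + 1)*exp(x) - 20*x*sqrt(x^2 + 1) + x*exp(x) + x + sqrt(x^2 + 1) + exp(x) - 20)/(x^2 + x*sqrt(x^2 + 1) + 1)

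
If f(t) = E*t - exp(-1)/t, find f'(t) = (t^2*exp(2) + 1)*exp(-1)/t^2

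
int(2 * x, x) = x^2 + C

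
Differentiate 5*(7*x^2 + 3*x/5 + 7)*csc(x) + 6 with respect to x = (-35*x^2*cos(x)/sin(x) + 70*x - 3*x*cos(x)/sin(x) + 3 - 35*cos(x)/sin(x))/sin(x)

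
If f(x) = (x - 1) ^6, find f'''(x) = 120*x^3 - 360*x^2 + 360*x - 120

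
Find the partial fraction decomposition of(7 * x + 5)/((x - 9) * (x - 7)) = -27/(x - 7) + 34/(x - 9)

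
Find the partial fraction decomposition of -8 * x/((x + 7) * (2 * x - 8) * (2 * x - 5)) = 40/(57*(2*x - 5)) + 28/(209*(x + 7)) - 16/(33*(x - 4))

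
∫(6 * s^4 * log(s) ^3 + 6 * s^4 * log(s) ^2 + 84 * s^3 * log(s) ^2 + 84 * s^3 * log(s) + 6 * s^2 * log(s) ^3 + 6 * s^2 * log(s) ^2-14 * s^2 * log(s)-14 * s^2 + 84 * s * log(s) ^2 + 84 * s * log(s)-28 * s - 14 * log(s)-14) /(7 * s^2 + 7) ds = 2*s^3*log(s)^3/7 + 6*s^2*log(s)^2 - 2*s*log(s) - 2*log(s^2 + 1) + C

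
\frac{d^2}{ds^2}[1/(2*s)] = s^(-3)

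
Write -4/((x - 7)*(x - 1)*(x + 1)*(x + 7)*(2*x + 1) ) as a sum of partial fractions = -64/(585*(2*x + 1)) - 1/(2184*(x + 7)) + 1/(24*(x + 1)) + 1/(72*(x - 1)) - 1/(2520*(x - 7))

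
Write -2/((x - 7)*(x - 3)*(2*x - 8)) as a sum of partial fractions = -1/(4*(x - 3)) + 1/(3*(x - 4)) - 1/(12*(x - 7))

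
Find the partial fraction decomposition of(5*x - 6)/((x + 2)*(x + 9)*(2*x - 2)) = -51/(140*(x + 9)) + 8/(21*(x + 2)) - 1/(60*(x - 1))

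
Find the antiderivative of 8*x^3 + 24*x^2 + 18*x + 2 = 2*x^4 + 8*x^3 + 9*x^2 + 2*x + C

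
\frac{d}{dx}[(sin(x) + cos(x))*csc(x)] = -1/sin(x)^2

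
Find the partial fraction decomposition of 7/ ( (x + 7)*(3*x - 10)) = 21/(31*(3*x - 10)) - 7/(31*(x + 7))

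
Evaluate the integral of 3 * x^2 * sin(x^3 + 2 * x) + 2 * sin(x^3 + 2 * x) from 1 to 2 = cos(3) - cos(12)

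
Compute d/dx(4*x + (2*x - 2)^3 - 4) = 24*x^2 - 48*x + 28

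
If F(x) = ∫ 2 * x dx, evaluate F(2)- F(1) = 3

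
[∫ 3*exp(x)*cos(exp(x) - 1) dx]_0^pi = -3*sin(1 - exp(pi))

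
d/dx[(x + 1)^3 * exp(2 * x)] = 2*x^3*exp(2*x) + 9*x^2*exp(2*x) + 12*x*exp(2*x) + 5*exp(2*x)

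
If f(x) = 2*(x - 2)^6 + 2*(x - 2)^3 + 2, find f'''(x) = 240*x^3 - 1440*x^2 + 2880*x - 1908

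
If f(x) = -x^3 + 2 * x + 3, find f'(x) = 2 - 3*x^2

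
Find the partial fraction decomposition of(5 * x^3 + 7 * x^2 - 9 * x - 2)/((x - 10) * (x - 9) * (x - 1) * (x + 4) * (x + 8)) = -1021/(5508*(x + 8)) + 87/(1820*(x + 4)) + 1/(3240*(x - 1)) - 4129/(1768*(x - 9)) + 1402/(567*(x - 10))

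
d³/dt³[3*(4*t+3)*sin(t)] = -12*t*cos(t) - 36*sin(t) - 9*cos(t)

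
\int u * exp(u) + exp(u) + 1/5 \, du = u*exp(u) + u/5 - atan(1/(5*u + 3)) - atan(5*u + 3) + C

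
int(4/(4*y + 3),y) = log(4*y + 3) + C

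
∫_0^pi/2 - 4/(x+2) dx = -4*log(pi/2 + 2) + 4*log(2)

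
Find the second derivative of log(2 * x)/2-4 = -1/(2*x^2)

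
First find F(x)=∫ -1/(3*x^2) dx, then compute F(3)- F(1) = -2/9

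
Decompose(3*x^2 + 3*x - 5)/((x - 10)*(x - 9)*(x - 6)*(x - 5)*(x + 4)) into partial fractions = 31/(16380*(x + 4)) - 17/(36*(x - 5)) + 121/(120*(x - 6)) - 265/(156*(x - 9)) + 65/(56*(x - 10))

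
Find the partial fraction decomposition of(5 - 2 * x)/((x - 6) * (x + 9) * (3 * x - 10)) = 15/(296*(3*x - 10)) + 23/(555*(x + 9)) - 7/(120*(x - 6))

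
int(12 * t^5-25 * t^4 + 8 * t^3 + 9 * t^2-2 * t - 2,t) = 2*t^6 - 5*t^5 + 2*t^4 + 3*t^3 - t^2 - 2*t + C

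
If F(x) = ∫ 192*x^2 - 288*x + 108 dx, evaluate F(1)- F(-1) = 344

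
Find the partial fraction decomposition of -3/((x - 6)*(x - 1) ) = 3/(5*(x - 1)) - 3/(5*(x - 6))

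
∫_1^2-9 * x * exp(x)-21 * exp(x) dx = -30*exp(2) + 21*E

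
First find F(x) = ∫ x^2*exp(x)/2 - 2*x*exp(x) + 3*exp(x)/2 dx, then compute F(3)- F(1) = -2*E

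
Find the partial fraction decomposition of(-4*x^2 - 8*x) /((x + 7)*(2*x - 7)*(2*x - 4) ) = -22/(9*(2*x - 7)) - 10/(27*(x + 7)) + 16/(27*(x - 2))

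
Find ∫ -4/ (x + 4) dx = -4*log(x + 4) + C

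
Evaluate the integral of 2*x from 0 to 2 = 4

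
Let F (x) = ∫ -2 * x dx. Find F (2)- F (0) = -4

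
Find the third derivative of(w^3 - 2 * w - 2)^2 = 120*w^3 - 96*w - 24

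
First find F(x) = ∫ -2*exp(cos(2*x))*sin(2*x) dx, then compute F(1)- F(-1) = 0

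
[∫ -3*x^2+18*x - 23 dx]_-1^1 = -48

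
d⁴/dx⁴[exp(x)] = exp(x)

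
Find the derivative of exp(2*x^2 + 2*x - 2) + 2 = 4*x*exp(2*x^2 + 2*x - 2) + 2*exp(2*x^2 + 2*x - 2)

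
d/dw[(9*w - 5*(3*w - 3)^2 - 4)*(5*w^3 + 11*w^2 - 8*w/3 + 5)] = -1125*w^4 + 2892*w^2 - 2056*w + 1877/3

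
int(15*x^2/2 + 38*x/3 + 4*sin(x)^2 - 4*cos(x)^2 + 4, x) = x*(3*x + 4)*(5*x + 6)/6 - 2*sin(2*x) + C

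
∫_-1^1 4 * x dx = 0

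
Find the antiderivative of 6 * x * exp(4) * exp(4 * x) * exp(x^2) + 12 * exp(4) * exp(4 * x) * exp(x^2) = 3*exp((x + 2)^2) + C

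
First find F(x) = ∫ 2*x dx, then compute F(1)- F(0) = 1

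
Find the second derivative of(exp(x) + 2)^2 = 4*exp(2*x) + 4*exp(x)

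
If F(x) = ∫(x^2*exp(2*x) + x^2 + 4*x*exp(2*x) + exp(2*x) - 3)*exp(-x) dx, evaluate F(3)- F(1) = -2*E - 14*exp(-3) + 2*exp(-1) + 14*exp(3)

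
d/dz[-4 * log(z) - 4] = -4/z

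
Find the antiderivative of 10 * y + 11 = 5*y^2 + 11*y + C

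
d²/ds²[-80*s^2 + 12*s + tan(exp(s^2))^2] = 24*s^2*(-1 + cos(exp(s^2))^(-2))^2*exp(2*s^2) - 24*s^2*exp(2*s^2) + 32*s^2*exp(2*s^2)/cos(exp(s^2))^2 + 8*s^2*exp(s^2)*sin(exp(s^2))/cos(exp(s^2))^3 + 4*exp(s^2)*sin(exp(s^2))/cos(exp(s^2))^3 - 160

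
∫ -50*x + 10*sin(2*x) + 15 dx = -25*x^2 + 15*x - 5*cos(2*x) + C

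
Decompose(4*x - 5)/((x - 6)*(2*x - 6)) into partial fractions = -7/(6*(x - 3)) + 19/(6*(x - 6))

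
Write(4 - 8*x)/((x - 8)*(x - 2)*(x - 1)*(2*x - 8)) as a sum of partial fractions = 2/(21*(x - 1)) - 1/(2*(x - 2)) + 7/(12*(x - 4)) - 5/(28*(x - 8))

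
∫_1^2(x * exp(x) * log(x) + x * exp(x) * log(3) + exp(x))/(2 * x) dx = -E*log(3)/2 + exp(2)*log(6)/2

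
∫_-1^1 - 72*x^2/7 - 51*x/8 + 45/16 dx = -69/56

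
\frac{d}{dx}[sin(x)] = cos(x)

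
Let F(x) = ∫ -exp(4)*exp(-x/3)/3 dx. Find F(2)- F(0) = -exp(4) + exp(10/3)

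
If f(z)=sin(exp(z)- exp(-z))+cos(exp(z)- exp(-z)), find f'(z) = sqrt(2)*(exp(2*z) + 1)*exp(-z)*cos(exp(z) + pi/4 - exp(-z))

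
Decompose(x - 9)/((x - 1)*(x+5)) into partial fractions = 7/(3*(x + 5)) - 4/(3*(x - 1))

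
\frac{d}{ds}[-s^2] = -2*s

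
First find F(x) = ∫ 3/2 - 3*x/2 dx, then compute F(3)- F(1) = -3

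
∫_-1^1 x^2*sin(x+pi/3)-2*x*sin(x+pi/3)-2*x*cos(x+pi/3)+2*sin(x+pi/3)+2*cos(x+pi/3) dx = 2*cos(1) + 3*sqrt(3)*sin(1)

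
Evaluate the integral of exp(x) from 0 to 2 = -1 + exp(2)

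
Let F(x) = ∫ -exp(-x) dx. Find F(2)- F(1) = -exp(-1) + exp(-2)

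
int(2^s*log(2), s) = 2^s + C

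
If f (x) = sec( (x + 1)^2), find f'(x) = 2*x*tan(x^2 + 2*x + 1)*sec(x^2 + 2*x + 1) + 2*tan(x^2 + 2*x + 1)*sec(x^2 + 2*x + 1)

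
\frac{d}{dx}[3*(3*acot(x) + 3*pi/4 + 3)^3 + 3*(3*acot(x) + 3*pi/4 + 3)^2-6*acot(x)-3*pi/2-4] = (-3888*acot(x)^2 - 8640*acot(x) - 1944*pi*acot(x) - 2160*pi - 4656 - 243*pi^2)/(16*x^2 + 16)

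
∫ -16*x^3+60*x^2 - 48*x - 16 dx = -4*x^4 + 20*x^3 - 24*x^2 - 16*x + C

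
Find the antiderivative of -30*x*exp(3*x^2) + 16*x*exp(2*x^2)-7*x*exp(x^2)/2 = (-20*exp(2*x^2) + 16*exp(x^2) - 7)*exp(x^2)/4 + C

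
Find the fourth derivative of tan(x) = 24*tan(x)^5 + 40*tan(x)^3 + 16*tan(x)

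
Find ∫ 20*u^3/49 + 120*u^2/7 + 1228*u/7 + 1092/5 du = 5*u^4/49 + 40*u^3/7 + 614*u^2/7 + 1092*u/5 + C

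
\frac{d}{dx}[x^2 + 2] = 2*x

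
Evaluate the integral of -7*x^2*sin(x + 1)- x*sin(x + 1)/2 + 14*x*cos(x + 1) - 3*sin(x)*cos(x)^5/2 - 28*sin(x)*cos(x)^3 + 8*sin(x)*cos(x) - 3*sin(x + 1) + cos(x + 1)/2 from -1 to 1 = -19/2 + 21*cos(2)/2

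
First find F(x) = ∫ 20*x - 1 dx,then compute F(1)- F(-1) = -2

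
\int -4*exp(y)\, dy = -4*exp(y) + C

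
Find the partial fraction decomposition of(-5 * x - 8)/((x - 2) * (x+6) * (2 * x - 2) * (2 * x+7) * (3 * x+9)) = -76/(1485*(2*x + 7)) + 11/(2520*(x + 6)) + 7/(360*(x + 3)) + 13/(1512*(x - 1)) - 3/(440*(x - 2))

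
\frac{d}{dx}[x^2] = 2*x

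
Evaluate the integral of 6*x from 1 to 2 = 9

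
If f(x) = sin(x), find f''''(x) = sin(x)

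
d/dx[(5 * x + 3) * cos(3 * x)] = -15*x*sin(3*x) - 9*sin(3*x) + 5*cos(3*x)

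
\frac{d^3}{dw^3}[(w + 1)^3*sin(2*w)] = -8*w^3*cos(2*w) - 36*w^2*sin(2*w) - 24*w^2*cos(2*w) - 72*w*sin(2*w) + 12*w*cos(2*w) - 30*sin(2*w) + 28*cos(2*w)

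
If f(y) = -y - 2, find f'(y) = -1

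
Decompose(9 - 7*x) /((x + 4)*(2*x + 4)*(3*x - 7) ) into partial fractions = -33/(247*(3*x - 7)) + 37/(76*(x + 4)) - 23/(52*(x + 2))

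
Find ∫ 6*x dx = 3*x^2 + C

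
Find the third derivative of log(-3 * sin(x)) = 2*cos(x)/sin(x)^3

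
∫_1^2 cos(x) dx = -sin(1) + sin(2)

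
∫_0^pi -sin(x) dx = -2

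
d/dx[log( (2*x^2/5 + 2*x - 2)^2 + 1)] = (16*x^3 + 120*x^2 + 120*x - 200)/(4*x^4 + 40*x^3 + 60*x^2 - 200*x + 125)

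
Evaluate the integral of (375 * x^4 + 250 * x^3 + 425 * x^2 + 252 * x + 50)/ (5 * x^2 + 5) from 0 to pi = log(1 + pi^2)/5 + 10*pi + 25*pi^2 + 25*pi^3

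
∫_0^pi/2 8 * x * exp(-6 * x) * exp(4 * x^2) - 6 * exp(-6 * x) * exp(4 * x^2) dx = -1 + exp(-3*pi + pi^2)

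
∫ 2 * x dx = x^2 + C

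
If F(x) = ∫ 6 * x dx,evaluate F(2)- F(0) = 12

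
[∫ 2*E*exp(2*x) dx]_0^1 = -E + exp(3)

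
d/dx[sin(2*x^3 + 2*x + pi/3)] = 2*(3*x^2 + 1)*cos(2*x^3 + 2*x + pi/3)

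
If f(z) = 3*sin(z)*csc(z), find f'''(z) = 0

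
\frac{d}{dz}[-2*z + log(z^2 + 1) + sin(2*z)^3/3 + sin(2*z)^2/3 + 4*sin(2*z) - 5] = (6*z^2*sin(2*z)^2*cos(2*z) + 2*z^2*sin(4*z) + 24*z^2*cos(2*z) - 6*z^2 + 6*z + 6*sin(2*z)^2*cos(2*z) + 2*sin(4*z) + 24*cos(2*z) - 6)/(3*z^2 + 3)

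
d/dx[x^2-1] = 2*x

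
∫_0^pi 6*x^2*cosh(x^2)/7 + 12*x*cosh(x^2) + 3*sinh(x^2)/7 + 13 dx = 13*pi + (3*pi/7 + 6)*sinh(pi^2)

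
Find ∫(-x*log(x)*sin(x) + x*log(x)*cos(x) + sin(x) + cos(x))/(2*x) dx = sqrt(2)*log(x)*sin(x + pi/4)/2 + C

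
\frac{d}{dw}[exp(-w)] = -exp(-w)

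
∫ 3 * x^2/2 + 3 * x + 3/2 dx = x^3/2 + 3*x^2/2 + 3*x/2 + C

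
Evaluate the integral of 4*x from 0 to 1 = 2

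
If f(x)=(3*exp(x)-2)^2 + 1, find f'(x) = 18*exp(2*x) - 12*exp(x)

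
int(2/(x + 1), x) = 2*log(x + 1) + C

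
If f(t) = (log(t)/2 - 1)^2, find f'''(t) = (2*log(t) - 7)/(2*t^3)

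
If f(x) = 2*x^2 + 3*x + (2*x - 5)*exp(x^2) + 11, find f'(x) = 4*x^2*exp(x^2) - 10*x*exp(x^2) + 4*x + 2*exp(x^2) + 3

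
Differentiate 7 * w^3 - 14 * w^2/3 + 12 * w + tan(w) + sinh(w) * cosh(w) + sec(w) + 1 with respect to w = 21*w^2 - 28*w/3 + tan(w)^2 + tan(w)*sec(w) + cosh(2*w) + 13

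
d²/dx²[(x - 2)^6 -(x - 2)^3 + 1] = 30*x^4 - 240*x^3 + 720*x^2 - 966*x + 492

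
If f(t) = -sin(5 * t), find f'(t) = -5*cos(5*t)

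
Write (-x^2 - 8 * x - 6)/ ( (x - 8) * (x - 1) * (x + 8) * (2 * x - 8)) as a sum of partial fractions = 1/(576*(x + 8)) - 5/(126*(x - 1)) + 3/(16*(x - 4)) - 67/(448*(x - 8))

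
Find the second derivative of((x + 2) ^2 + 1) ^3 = 30*x^4 + 240*x^3 + 756*x^2 + 1104*x + 630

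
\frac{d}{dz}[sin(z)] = cos(z)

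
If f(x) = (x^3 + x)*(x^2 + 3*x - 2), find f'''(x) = 60*x^2 + 72*x - 6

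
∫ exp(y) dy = exp(y) + C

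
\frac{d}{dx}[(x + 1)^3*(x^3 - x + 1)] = 6*x^5 + 15*x^4 + 8*x^3 - 3*x^2 + 2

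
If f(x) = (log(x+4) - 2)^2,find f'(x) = (2*log(x + 4) - 4)/(x + 4)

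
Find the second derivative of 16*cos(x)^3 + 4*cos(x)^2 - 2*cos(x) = -10*cos(x) - 8*cos(2*x) - 36*cos(3*x)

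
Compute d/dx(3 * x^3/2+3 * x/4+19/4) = 9*x^2/2 + 3/4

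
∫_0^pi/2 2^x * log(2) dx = -1 + 2^(pi/2)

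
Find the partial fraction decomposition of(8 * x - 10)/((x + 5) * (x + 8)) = 74/(3*(x + 8)) - 50/(3*(x + 5))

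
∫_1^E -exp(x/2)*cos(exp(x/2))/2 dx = -sin(exp(E/2)) + sin(exp(1/2))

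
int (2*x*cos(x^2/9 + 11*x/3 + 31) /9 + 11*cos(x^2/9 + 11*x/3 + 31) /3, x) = sin((x + 15)*(x + 18)/9 + 1) + C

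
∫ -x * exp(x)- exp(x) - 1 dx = -x*(exp(x) + 1) + C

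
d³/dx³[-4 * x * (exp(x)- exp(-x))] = (-4*x*exp(2*x) - 4*x - 12*exp(2*x) + 12)*exp(-x)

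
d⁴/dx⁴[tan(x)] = 24*tan(x)^5 + 40*tan(x)^3 + 16*tan(x)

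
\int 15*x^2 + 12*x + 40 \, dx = 5*x^3 + 6*x^2 + 40*x + C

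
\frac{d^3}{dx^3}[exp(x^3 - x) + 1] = 27*x^6*exp(x^3 - x) - 27*x^4*exp(x^3 - x) + 54*x^3*exp(x^3 - x) + 9*x^2*exp(x^3 - x) - 18*x*exp(x^3 - x) + 5*exp(x^3 - x)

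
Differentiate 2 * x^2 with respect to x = 4*x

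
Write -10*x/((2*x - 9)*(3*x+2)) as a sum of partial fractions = -20/(31*(3*x + 2)) - 90/(31*(2*x - 9))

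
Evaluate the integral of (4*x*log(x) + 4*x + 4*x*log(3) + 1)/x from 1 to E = -5*log(3) + (1 + 4*E)*log(3*E)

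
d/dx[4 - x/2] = -1/2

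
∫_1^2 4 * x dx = 6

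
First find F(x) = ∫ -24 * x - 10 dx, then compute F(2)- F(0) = -68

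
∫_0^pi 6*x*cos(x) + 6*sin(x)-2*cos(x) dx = 0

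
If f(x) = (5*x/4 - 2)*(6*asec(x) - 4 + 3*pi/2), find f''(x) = (48*x^2 - 15*x - 24)/(2*x^5*sqrt(1 - 1/x^2) - 2*x^3*sqrt(1 - 1/x^2))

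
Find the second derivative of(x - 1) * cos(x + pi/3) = -x*cos(x + pi/3) - 2*sin(x + pi/3) + cos(x + pi/3)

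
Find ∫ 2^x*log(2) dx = 2^x + C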